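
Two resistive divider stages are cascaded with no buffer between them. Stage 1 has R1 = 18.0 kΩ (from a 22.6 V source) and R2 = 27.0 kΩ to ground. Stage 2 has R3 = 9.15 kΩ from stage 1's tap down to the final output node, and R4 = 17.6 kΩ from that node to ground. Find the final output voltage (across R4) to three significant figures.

Stage 2 presents R3+R4 = 26.75 kΩ as a load on stage 1's tap.
Stage 1's lower leg becomes R2‖(R3+R4) = 13.44 kΩ, so V_mid = 22.6 × 13.44/31.44 = 9.660 V.
Stage 2 is itself unloaded: V_out = V_mid × R4/(R3+R4) = 9.660 × 17.6/26.75 = 6.36 V.

V_out ≈ 6.36 V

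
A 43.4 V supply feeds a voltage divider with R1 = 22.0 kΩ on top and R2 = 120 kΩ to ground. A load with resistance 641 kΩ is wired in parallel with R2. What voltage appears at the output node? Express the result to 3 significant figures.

V_out ≈ 35.6 V

The load sits in parallel with R2: R2‖R_L = (120 × 641) / (120 + 641) = 101.1 kΩ.
V_out = 43.4 × 101.1 / (22.0 + 101.1) = 43.4 × 101.1/123.1 = 35.6 V.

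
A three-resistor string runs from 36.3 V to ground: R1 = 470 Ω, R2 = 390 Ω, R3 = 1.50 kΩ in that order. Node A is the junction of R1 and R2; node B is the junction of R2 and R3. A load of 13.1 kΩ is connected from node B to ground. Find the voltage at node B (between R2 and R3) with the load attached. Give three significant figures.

V ≈ 22.1 V

At node B, R3 is in parallel with the load: R3‖R_L = 1346 Ω.
Below node A the resistance is R2 + (R3‖R_L) = 1736 Ω, so V_A = 36.3 × 1736/2206 = 28.57 V.
Then V_B = V_A × (R3‖R_L)/(R2 + R3‖R_L) = 28.57 × 1346/1736 = 22.1 V.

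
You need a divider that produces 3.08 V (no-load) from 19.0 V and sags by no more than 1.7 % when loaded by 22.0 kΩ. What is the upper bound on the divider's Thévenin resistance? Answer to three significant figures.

Loading drop = R_th/(R_th + R_L) ≤ 0.0170, so R_th ≤ R_L · ε/(1−ε) = 22.0 kΩ × 0.0170/0.9830 = 380 Ω.

R_th ≤ 380 Ω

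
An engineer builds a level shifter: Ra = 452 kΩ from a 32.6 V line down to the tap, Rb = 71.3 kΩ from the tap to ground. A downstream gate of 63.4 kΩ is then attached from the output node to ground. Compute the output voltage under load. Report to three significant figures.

The load sits in parallel with Rb: Rb‖R_L = (71.3 × 63.4) / (71.3 + 63.4) = 33.56 kΩ.
V_out = 32.6 × 33.56 / (452 + 33.56) = 32.6 × 33.56/485.6 = 2.25 V.

V_out ≈ 2.25 V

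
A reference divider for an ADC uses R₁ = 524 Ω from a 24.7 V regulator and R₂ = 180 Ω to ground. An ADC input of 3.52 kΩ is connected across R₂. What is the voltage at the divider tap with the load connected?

The load sits in parallel with R₂: R₂‖R_L = (180 × 3520) / (180 + 3520) = 171.2 Ω.
V_out = 24.7 × 171.2 / (524 + 171.2) = 24.7 × 171.2/695.2 = 6.08 V.

V_out ≈ 6.08 V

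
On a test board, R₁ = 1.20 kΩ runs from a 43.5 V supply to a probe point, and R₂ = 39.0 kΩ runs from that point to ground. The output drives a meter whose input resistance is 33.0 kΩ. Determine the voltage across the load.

The load sits in parallel with R₂: R₂‖R_L = (39.0 × 33.0) / (39.0 + 33.0) = 17.88 kΩ.
V_out = 43.5 × 17.88 / (1.20 + 17.88) = 43.5 × 17.88/19.07 = 40.8 V.

V_out ≈ 40.8 V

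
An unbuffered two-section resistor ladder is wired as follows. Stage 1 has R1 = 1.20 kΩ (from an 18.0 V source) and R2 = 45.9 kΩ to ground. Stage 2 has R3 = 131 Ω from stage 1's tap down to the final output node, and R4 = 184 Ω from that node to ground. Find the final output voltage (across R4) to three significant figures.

Stage 2 presents R3+R4 = 315.0 Ω as a load on stage 1's tap.
Stage 1's lower leg becomes R2‖(R3+R4) = 312.9 Ω, so V_mid = 18.0 × 312.9/1513 = 3.722 V.
Stage 2 is itself unloaded: V_out = V_mid × R4/(R3+R4) = 3.722 × 184/315.0 = 2.17 V.

V_out ≈ 2.17 V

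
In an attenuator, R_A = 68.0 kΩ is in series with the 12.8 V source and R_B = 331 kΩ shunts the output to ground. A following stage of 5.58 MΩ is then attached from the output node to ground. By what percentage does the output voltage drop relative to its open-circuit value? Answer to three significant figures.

The divider's output (Thévenin) resistance is R_A‖R_B = 56.41 kΩ.
Fractional drop under load = R_th/(R_th + R_L) = 56.41 / (56.41 + 5580) = 0.01001.
So the output falls by 1.00 %.

1.00 %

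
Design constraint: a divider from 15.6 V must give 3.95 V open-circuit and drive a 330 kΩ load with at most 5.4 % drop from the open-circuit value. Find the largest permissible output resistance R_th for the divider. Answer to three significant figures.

R_th ≤ 18.8 kΩ

Loading drop = R_th/(R_th + R_L) ≤ 0.0540, so R_th ≤ R_L · ε/(1−ε) = 330 kΩ × 0.0540/0.9460 = 18.8 kΩ.
(Any R1, R2 with R2/(R1+R2) = 0.253 and R1‖R2 ≤ 18.8 kΩ will meet the spec.)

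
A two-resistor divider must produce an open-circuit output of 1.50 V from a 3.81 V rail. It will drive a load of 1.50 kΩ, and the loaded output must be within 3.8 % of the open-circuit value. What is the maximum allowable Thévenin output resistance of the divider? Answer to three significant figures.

Loading drop = R_th/(R_th + R_L) ≤ 0.0380, so R_th ≤ R_L · ε/(1−ε) = 1.50 kΩ × 0.0380/0.9620 = 59.3 Ω.

R_th ≤ 59.3 Ω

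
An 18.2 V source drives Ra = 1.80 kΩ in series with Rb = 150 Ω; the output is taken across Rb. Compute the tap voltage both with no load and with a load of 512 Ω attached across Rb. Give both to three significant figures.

Open-circuit: V = 18.2 × 150/(1800 + 150) = 1.40 V.
With the load, Rb becomes Rb‖R_L = 116.0 Ω, so V = 18.2 × 116.0/1916 = 1.10 V.

Unloaded: 1.40 V; loaded: 1.10 V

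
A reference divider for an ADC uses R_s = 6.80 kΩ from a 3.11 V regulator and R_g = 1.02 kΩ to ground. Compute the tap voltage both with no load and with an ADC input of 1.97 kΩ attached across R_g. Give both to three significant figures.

Unloaded: 0.406 V; loaded: 0.280 V

Open-circuit: V = 3.11 × 1.02/(6.80 + 1.02) = 0.406 V.
With the load, R_g becomes R_g‖R_L = 0.6720 kΩ, so V = 3.11 × 0.6720/7.472 = 0.280 V.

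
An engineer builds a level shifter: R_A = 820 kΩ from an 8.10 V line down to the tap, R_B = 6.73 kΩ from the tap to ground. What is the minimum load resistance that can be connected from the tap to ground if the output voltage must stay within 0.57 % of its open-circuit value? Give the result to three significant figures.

Output resistance R_th = R_A‖R_B = (820 × 6.73)/826.7 = 6.675 kΩ.
The fractional drop is R_th/(R_th + R_L); requiring this ≤ 0.00570 gives R_L ≥ R_th(1/0.00570 − 1) = 6.675 × 174.4 = 1.16 MΩ.

R_L(min) ≈ 1.16 MΩ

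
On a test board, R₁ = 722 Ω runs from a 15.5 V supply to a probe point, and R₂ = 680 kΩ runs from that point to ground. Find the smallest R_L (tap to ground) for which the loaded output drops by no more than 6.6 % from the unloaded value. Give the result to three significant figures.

Output resistance R_th = R₁‖R₂ = (722 × 680000)/680700 = 721.2 Ω.
The fractional drop is R_th/(R_th + R_L); requiring this ≤ 0.0660 gives R_L ≥ R_th(1/0.0660 − 1) = 721.2 × 14.15 = 10.2 kΩ.

R_L(min) ≈ 10.2 kΩ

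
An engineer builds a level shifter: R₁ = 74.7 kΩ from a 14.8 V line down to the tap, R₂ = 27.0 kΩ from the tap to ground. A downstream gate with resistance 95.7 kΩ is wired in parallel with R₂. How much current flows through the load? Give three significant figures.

I_L ≈ 0.0340 mA

R₂‖R_L = 21.06 kΩ; V_out = 14.8 × 21.06/95.76 = 3.255 V.
I_L = V_out / R_L = 3.255 / 95.7 kΩ = 0.0340 mA.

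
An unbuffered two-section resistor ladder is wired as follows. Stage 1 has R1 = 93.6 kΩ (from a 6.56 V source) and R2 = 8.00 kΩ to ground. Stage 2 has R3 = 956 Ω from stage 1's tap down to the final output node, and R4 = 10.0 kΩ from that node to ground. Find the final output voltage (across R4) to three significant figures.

V_out ≈ 0.282 V

Stage 2 presents R3+R4 = 10960 Ω as a load on stage 1's tap.
Stage 1's lower leg becomes R2‖(R3+R4) = 4624 Ω, so V_mid = 6.56 × 4624/98220 = 0.3088 V.
Stage 2 is itself unloaded: V_out = V_mid × R4/(R3+R4) = 0.3088 × 10000/10960 = 0.282 V.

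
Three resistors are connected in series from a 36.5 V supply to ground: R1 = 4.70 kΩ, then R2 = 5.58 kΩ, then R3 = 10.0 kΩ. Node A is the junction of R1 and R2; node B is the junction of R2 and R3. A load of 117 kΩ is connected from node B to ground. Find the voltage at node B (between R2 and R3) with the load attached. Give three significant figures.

V ≈ 17.3 V

At node B, R3 is in parallel with the load: R3‖R_L = 9.213 kΩ.
Below node A the resistance is R2 + (R3‖R_L) = 14.79 kΩ, so V_A = 36.5 × 14.79/19.49 = 27.70 V.
Then V_B = V_A × (R3‖R_L)/(R2 + R3‖R_L) = 27.70 × 9.213/14.79 = 17.3 V.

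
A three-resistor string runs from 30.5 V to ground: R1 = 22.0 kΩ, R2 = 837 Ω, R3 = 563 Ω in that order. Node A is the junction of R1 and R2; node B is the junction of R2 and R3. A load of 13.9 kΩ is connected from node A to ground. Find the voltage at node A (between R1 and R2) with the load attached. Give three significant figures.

V ≈ 1.67 V

Below node A the series string R2+R3 = 1400 Ω sits in parallel with the 13900 Ω load: 1272 Ω.
V_A = 30.5 × 1272/(22000 + 1272) = 1.67 V.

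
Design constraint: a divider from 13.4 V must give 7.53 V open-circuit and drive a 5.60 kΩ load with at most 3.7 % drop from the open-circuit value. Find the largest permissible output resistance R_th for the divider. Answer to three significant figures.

Loading drop = R_th/(R_th + R_L) ≤ 0.0370, so R_th ≤ R_L · ε/(1−ε) = 5.60 kΩ × 0.0370/0.9630 = 215 Ω.
(Any R1, R2 with R2/(R1+R2) = 0.562 and R1‖R2 ≤ 215 Ω will meet the spec.)

R_th ≤ 215 Ω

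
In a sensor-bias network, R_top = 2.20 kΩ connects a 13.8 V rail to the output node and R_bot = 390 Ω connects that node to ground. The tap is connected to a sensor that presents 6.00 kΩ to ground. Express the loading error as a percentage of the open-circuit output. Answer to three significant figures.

5.23 %

The divider's output (Thévenin) resistance is R_top‖R_bot = 331.3 Ω.
Fractional drop under load = R_th/(R_th + R_L) = 331.3 / (331.3 + 6000) = 0.05232.
So the output falls by 5.23 %.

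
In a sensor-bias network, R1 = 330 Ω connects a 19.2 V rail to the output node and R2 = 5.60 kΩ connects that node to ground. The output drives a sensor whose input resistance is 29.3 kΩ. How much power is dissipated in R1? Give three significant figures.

P ≈ 4.81 mW

Total resistance from the source is R1 + (R2‖R_L) = 5031 Ω, so I = 19.2/5031 Ω = 3.816 mA.
P = I²·R1 = (3.816 mA)² × 330 Ω = 4.81 mW.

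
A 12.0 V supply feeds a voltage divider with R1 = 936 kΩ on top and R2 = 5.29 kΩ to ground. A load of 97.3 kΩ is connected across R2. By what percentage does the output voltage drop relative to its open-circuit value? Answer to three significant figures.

5.13 %

The divider's output (Thévenin) resistance is R1‖R2 = 5.260 kΩ.
Fractional drop under load = R_th/(R_th + R_L) = 5.260 / (5.260 + 97.3) = 0.05129.
So the output falls by 5.13 %.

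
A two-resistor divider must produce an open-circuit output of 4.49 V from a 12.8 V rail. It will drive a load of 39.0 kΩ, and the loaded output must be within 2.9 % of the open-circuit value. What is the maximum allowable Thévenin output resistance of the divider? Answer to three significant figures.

Loading drop = R_th/(R_th + R_L) ≤ 0.0290, so R_th ≤ R_L · ε/(1−ε) = 39.0 kΩ × 0.0290/0.9710 = 1.16 kΩ.
(Any R1, R2 with R2/(R1+R2) = 0.351 and R1‖R2 ≤ 1.16 kΩ will meet the spec.)

R_th ≤ 1.16 kΩ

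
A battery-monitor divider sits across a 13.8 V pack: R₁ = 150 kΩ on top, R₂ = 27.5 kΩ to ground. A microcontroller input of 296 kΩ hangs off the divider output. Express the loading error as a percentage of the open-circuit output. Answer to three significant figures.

The divider's output (Thévenin) resistance is R₁‖R₂ = 23.24 kΩ.
Fractional drop under load = R_th/(R_th + R_L) = 23.24 / (23.24 + 296) = 0.07280.
So the output falls by 7.28 %.

7.28 %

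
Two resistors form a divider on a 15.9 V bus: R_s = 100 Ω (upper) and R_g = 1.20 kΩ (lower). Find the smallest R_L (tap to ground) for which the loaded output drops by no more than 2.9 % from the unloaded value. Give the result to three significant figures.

R_L(min) ≈ 3.09 kΩ

Output resistance R_th = R_s‖R_g = (100 × 1200)/1300 = 92.31 Ω.
The fractional drop is R_th/(R_th + R_L); requiring this ≤ 0.0290 gives R_L ≥ R_th(1/0.0290 − 1) = 92.31 × 33.48 = 3.09 kΩ.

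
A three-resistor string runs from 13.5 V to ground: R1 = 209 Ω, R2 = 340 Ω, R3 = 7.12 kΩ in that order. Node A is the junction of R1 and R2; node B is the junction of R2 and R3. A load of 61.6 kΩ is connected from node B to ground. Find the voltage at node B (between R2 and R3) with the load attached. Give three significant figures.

V ≈ 12.4 V

At node B, R3 is in parallel with the load: R3‖R_L = 6382 Ω.
Below node A the resistance is R2 + (R3‖R_L) = 6722 Ω, so V_A = 13.5 × 6722/6931 = 13.09 V.
Then V_B = V_A × (R3‖R_L)/(R2 + R3‖R_L) = 13.09 × 6382/6722 = 12.4 V.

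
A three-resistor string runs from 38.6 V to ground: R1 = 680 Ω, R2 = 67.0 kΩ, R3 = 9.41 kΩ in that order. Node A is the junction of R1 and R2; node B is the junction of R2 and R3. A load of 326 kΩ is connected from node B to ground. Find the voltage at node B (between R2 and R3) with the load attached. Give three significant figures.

At node B, R3 is in parallel with the load: R3‖R_L = 9146 Ω.
Below node A the resistance is R2 + (R3‖R_L) = 76150 Ω, so V_A = 38.6 × 76150/76830 = 38.26 V.
Then V_B = V_A × (R3‖R_L)/(R2 + R3‖R_L) = 38.26 × 9146/76150 = 4.60 V.

V ≈ 4.60 V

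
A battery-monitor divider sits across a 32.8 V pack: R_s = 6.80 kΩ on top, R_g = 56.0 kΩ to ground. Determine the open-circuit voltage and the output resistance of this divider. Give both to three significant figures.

V_th = 29.2 V, R_th = 6.06 kΩ

V_th is the open-circuit tap voltage: 32.8 × 56.0/(6.80 + 56.0) = 29.2 V.
With the supply zeroed, R_s and R_g appear in parallel from the tap: R_th = R_s‖R_g = (6.80 × 56.0)/62.80 = 6.06 kΩ.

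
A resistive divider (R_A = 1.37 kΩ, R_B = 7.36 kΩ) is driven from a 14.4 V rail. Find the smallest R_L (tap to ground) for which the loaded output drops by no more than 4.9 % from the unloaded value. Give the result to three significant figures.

Output resistance R_th = R_A‖R_B = (1.37 × 7.36)/8.730 = 1.155 kΩ.
The fractional drop is R_th/(R_th + R_L); requiring this ≤ 0.0490 gives R_L ≥ R_th(1/0.0490 − 1) = 1.155 × 19.41 = 22.4 kΩ.

R_L(min) ≈ 22.4 kΩ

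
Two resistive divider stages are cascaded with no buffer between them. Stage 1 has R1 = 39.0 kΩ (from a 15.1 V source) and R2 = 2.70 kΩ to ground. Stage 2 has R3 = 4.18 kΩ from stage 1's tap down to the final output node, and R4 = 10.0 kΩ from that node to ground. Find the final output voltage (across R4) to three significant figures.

Stage 2 presents R3+R4 = 14.18 kΩ as a load on stage 1's tap.
Stage 1's lower leg becomes R2‖(R3+R4) = 2.268 kΩ, so V_mid = 15.1 × 2.268/41.27 = 0.8299 V.
Stage 2 is itself unloaded: V_out = V_mid × R4/(R3+R4) = 0.8299 × 10.0/14.18 = 0.585 V.

V_out ≈ 0.585 V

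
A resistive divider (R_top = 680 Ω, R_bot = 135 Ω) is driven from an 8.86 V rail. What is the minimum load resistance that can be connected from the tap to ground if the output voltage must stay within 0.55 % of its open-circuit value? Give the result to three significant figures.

R_L(min) ≈ 20.4 kΩ

Output resistance R_th = R_top‖R_bot = (680 × 135)/815.0 = 112.6 Ω.
The fractional drop is R_th/(R_th + R_L); requiring this ≤ 0.00550 gives R_L ≥ R_th(1/0.00550 − 1) = 112.6 × 180.8 = 20.4 kΩ.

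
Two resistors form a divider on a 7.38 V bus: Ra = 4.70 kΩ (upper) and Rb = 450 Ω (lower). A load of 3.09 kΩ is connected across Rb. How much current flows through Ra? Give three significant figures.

I ≈ 1.45 mA

Rb‖R_L = 392.8 Ω, so the source sees Ra + Rb‖R_L = 5093 Ω.
I = 7.38 V / 5093 Ω = 1.45 mA.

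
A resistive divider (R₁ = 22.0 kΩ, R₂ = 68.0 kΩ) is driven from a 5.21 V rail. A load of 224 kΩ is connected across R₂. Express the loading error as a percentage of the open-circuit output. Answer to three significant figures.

The divider's output (Thévenin) resistance is R₁‖R₂ = 16.62 kΩ.
Fractional drop under load = R_th/(R_th + R_L) = 16.62 / (16.62 + 224) = 0.06908.
So the output falls by 6.91 %.

6.91 %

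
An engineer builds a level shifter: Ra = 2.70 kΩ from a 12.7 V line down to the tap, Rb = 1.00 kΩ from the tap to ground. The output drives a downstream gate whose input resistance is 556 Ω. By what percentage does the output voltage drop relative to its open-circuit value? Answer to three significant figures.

56.8 %

The divider's output (Thévenin) resistance is Ra‖Rb = 729.7 Ω.
Fractional drop under load = R_th/(R_th + R_L) = 729.7 / (729.7 + 556) = 0.5676.
So the output falls by 56.8 %.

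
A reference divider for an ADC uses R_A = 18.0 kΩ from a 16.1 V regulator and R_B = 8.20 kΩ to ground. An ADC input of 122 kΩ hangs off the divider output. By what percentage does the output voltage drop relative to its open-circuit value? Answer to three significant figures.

The divider's output (Thévenin) resistance is R_A‖R_B = 5.634 kΩ.
Fractional drop under load = R_th/(R_th + R_L) = 5.634 / (5.634 + 122) = 0.04414.
So the output falls by 4.41 %.

4.41 %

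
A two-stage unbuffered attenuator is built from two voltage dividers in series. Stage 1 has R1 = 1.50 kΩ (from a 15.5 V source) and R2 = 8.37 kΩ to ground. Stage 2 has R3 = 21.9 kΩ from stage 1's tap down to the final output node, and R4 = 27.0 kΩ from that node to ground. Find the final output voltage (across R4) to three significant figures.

Stage 2 presents R3+R4 = 48.90 kΩ as a load on stage 1's tap.
Stage 1's lower leg becomes R2‖(R3+R4) = 7.147 kΩ, so V_mid = 15.5 × 7.147/8.647 = 12.81 V.
Stage 2 is itself unloaded: V_out = V_mid × R4/(R3+R4) = 12.81 × 27.0/48.90 = 7.07 V.

V_out ≈ 7.07 V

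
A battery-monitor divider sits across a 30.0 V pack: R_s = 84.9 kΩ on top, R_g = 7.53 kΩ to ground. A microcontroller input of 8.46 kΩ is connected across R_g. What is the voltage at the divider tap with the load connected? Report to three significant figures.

The load sits in parallel with R_g: R_g‖R_L = (7.53 × 8.46) / (7.53 + 8.46) = 3.984 kΩ.
V_out = 30.0 × 3.984 / (84.9 + 3.984) = 30.0 × 3.984/88.88 = 1.34 V.

V_out ≈ 1.34 V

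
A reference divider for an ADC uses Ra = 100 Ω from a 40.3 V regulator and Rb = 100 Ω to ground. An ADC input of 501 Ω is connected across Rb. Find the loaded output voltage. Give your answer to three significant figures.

The load sits in parallel with Rb: Rb‖R_L = (100 × 501) / (100 + 501) = 83.36 Ω.
V_out = 40.3 × 83.36 / (100 + 83.36) = 40.3 × 83.36/183.4 = 18.3 V.
(Unloaded it would have been 20.1 V.)

V_out ≈ 18.3 V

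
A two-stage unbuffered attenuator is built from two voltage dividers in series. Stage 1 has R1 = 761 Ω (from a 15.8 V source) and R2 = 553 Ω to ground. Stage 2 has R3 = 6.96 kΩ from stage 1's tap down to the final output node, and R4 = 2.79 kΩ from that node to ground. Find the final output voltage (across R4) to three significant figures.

Stage 2 presents R3+R4 = 9750 Ω as a load on stage 1's tap.
Stage 1's lower leg becomes R2‖(R3+R4) = 523.3 Ω, so V_mid = 15.8 × 523.3/1284 = 6.438 V.
Stage 2 is itself unloaded: V_out = V_mid × R4/(R3+R4) = 6.438 × 2790/9750 = 1.84 V.

V_out ≈ 1.84 V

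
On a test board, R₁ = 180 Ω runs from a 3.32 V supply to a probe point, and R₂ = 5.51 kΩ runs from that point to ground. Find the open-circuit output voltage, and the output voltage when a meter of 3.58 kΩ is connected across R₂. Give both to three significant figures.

Unloaded: 3.21 V; loaded: 3.07 V

Open-circuit: V = 3.32 × 5510/(180 + 5510) = 3.21 V.
With the load, R₂ becomes R₂‖R_L = 2170 Ω, so V = 3.32 × 2170/2350 = 3.07 V.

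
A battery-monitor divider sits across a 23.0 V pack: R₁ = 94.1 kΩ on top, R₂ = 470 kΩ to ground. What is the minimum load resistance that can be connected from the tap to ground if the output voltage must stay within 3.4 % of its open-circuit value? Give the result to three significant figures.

Output resistance R_th = R₁‖R₂ = (94.1 × 470)/564.1 = 78.40 kΩ.
The fractional drop is R_th/(R_th + R_L); requiring this ≤ 0.0340 gives R_L ≥ R_th(1/0.0340 − 1) = 78.40 × 28.41 = 2.23 MΩ.

R_L(min) ≈ 2.23 MΩ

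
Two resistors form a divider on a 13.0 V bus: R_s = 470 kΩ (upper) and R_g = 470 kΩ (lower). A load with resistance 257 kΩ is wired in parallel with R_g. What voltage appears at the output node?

The load sits in parallel with R_g: R_g‖R_L = (470 × 257) / (470 + 257) = 166.1 kΩ.
V_out = 13.0 × 166.1 / (470 + 166.1) = 13.0 × 166.1/636.1 = 3.40 V.
(Unloaded it would have been 6.50 V.)

V_out ≈ 3.40 V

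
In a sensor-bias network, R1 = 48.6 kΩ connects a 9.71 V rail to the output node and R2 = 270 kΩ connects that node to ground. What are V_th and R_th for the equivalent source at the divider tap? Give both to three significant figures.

V_th is the open-circuit tap voltage: 9.71 × 270/(48.6 + 270) = 8.23 V.
With the supply zeroed, R1 and R2 appear in parallel from the tap: R_th = R1‖R2 = (48.6 × 270)/318.6 = 41.2 kΩ.

V_th = 8.23 V, R_th = 41.2 kΩ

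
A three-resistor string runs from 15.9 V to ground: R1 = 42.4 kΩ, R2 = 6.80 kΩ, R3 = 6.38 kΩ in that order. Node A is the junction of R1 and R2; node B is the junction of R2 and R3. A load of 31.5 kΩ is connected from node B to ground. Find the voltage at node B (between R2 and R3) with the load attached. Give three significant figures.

V ≈ 1.55 V

At node B, R3 is in parallel with the load: R3‖R_L = 5.305 kΩ.
Below node A the resistance is R2 + (R3‖R_L) = 12.11 kΩ, so V_A = 15.9 × 12.11/54.51 = 3.531 V.
Then V_B = V_A × (R3‖R_L)/(R2 + R3‖R_L) = 3.531 × 5.305/12.11 = 1.55 V.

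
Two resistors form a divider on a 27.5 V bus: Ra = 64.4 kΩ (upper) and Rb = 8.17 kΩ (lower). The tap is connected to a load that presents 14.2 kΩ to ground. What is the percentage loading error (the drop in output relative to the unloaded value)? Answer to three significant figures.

33.8 %

Unloaded V = 27.5 × 8.17/72.57 = 3.096 V.
Loaded: Rb‖R_L = 5.186 kΩ, giving V = 27.5 × 5.186/69.59 = 2.050 V.
Drop = (3.096 − 2.050) / 3.096 = 33.8 %.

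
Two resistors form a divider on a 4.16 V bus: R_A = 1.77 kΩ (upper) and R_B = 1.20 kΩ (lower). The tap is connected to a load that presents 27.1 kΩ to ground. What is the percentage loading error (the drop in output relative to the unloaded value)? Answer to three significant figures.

The divider's output (Thévenin) resistance is R_A‖R_B = 0.7152 kΩ.
Fractional drop under load = R_th/(R_th + R_L) = 0.7152 / (0.7152 + 27.1) = 0.02571.
So the output falls by 2.57 %.

2.57 %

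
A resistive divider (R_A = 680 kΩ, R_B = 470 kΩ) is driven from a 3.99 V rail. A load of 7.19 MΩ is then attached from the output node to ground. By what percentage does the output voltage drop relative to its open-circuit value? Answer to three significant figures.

3.72 %

The divider's output (Thévenin) resistance is R_A‖R_B = 277.9 kΩ.
Fractional drop under load = R_th/(R_th + R_L) = 277.9 / (277.9 + 7190) = 0.03721.
So the output falls by 3.72 %.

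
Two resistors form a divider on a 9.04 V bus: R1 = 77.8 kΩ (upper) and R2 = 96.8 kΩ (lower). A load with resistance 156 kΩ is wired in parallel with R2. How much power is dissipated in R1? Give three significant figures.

Total resistance from the source is R1 + (R2‖R_L) = 137.5 kΩ, so I = 9.04/137.5 kΩ = 0.06573 mA.
P = I²·R1 = (0.06573 mA)² × 77.8 kΩ = 0.336 mW.

P ≈ 0.336 mW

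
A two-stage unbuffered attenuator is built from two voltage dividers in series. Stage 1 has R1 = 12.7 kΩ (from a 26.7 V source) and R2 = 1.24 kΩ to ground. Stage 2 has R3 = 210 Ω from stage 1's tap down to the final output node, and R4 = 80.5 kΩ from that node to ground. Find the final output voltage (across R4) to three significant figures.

V_out ≈ 2.34 V

Stage 2 presents R3+R4 = 80710 Ω as a load on stage 1's tap.
Stage 1's lower leg becomes R2‖(R3+R4) = 1221 Ω, so V_mid = 26.7 × 1221/13920 = 2.342 V.
Stage 2 is itself unloaded: V_out = V_mid × R4/(R3+R4) = 2.342 × 80500/80710 = 2.34 V.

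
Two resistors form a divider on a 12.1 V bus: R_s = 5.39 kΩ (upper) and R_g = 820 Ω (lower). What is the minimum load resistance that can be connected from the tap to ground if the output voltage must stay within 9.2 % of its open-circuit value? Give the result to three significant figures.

Output resistance R_th = R_s‖R_g = (5390 × 820)/6210 = 711.7 Ω.
The fractional drop is R_th/(R_th + R_L); requiring this ≤ 0.0920 gives R_L ≥ R_th(1/0.0920 − 1) = 711.7 × 9.870 = 7.02 kΩ.

R_L(min) ≈ 7.02 kΩ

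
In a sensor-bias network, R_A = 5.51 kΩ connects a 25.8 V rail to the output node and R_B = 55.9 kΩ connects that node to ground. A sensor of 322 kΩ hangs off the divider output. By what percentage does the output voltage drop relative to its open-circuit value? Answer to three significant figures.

1.53 %

The divider's output (Thévenin) resistance is R_A‖R_B = 5.016 kΩ.
Fractional drop under load = R_th/(R_th + R_L) = 5.016 / (5.016 + 322) = 0.01534.
So the output falls by 1.53 %.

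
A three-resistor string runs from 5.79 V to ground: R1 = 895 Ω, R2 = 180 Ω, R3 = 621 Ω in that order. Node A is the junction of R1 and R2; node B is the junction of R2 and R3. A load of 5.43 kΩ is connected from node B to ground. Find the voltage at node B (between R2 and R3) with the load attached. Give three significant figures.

At node B, R3 is in parallel with the load: R3‖R_L = 557.3 Ω.
Below node A the resistance is R2 + (R3‖R_L) = 737.3 Ω, so V_A = 5.79 × 737.3/1632 = 2.615 V.
Then V_B = V_A × (R3‖R_L)/(R2 + R3‖R_L) = 2.615 × 557.3/737.3 = 1.98 V.

V ≈ 1.98 V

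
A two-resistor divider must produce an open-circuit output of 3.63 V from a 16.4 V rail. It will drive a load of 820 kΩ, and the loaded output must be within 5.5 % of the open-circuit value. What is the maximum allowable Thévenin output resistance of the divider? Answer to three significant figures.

R_th ≤ 47.7 kΩ

Loading drop = R_th/(R_th + R_L) ≤ 0.0550, so R_th ≤ R_L · ε/(1−ε) = 820 kΩ × 0.0550/0.9450 = 47.7 kΩ.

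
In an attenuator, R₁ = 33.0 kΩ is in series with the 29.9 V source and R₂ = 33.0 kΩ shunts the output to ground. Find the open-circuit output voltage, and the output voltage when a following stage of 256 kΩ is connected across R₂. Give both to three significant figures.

Open-circuit: V = 29.9 × 33.0/(33.0 + 33.0) = 14.9 V.
With the load, R₂ becomes R₂‖R_L = 29.23 kΩ, so V = 29.9 × 29.23/62.23 = 14.0 V.

Unloaded: 14.9 V; loaded: 14.0 V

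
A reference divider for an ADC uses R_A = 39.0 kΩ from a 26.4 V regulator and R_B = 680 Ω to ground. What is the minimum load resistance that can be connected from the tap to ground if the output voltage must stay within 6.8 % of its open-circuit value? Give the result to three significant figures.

R_L(min) ≈ 9.16 kΩ

Output resistance R_th = R_A‖R_B = (39000 × 680)/39680 = 668.3 Ω.
The fractional drop is R_th/(R_th + R_L); requiring this ≤ 0.0680 gives R_L ≥ R_th(1/0.0680 − 1) = 668.3 × 13.71 = 9.16 kΩ.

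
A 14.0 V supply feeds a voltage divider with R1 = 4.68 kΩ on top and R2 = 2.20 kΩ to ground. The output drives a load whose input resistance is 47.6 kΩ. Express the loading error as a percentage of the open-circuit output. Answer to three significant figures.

3.05 %

The divider's output (Thévenin) resistance is R1‖R2 = 1.497 kΩ.
Fractional drop under load = R_th/(R_th + R_L) = 1.497 / (1.497 + 47.6) = 0.03048.
So the output falls by 3.05 %.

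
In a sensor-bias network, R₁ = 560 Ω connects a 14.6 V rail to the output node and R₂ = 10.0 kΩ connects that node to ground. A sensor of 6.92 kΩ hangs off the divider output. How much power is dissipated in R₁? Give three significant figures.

Total resistance from the source is R₁ + (R₂‖R_L) = 4650 Ω, so I = 14.6/4650 Ω = 3.140 mA.
P = I²·R₁ = (3.140 mA)² × 560 Ω = 5.52 mW.

P ≈ 5.52 mW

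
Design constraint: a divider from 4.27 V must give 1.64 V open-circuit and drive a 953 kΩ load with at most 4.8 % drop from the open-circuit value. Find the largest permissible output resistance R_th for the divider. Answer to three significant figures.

Loading drop = R_th/(R_th + R_L) ≤ 0.0480, so R_th ≤ R_L · ε/(1−ε) = 953 kΩ × 0.0480/0.9520 = 48.1 kΩ.
(Any R1, R2 with R2/(R1+R2) = 0.384 and R1‖R2 ≤ 48.1 kΩ will meet the spec.)

R_th ≤ 48.1 kΩ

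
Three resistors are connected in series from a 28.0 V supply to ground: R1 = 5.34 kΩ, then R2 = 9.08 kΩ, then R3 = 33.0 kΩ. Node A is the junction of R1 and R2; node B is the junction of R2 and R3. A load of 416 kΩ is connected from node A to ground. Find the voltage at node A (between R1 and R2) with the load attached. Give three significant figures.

V ≈ 24.6 V

Below node A the series string R2+R3 = 42.08 kΩ sits in parallel with the 416 kΩ load: 38.21 kΩ.
V_A = 28.0 × 38.21/(5.34 + 38.21) = 24.6 V.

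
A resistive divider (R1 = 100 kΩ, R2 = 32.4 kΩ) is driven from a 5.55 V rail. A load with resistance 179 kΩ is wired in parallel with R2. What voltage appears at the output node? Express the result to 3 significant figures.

V_out ≈ 1.19 V

The load sits in parallel with R2: R2‖R_L = (32.4 × 179) / (32.4 + 179) = 27.43 kΩ.
V_out = 5.55 × 27.43 / (100 + 27.43) = 5.55 × 27.43/127.4 = 1.19 V.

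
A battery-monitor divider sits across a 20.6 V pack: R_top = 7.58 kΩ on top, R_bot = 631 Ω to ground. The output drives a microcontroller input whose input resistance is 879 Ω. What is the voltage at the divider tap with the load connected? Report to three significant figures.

The load sits in parallel with R_bot: R_bot‖R_L = (631 × 879) / (631 + 879) = 367.3 Ω.
V_out = 20.6 × 367.3 / (7580 + 367.3) = 20.6 × 367.3/7947 = 0.952 V.

V_out ≈ 0.952 V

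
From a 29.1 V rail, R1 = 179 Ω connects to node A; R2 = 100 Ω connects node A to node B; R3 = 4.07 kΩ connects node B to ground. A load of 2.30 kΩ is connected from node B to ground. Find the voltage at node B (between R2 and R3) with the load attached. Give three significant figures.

At node B, R3 is in parallel with the load: R3‖R_L = 1470 Ω.
Below node A the resistance is R2 + (R3‖R_L) = 1570 Ω, so V_A = 29.1 × 1570/1749 = 26.12 V.
Then V_B = V_A × (R3‖R_L)/(R2 + R3‖R_L) = 26.12 × 1470/1570 = 24.5 V.

V ≈ 24.5 V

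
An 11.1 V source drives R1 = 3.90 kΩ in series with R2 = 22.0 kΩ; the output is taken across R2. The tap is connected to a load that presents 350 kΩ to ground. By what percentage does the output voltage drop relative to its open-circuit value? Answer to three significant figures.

The divider's output (Thévenin) resistance is R1‖R2 = 3.313 kΩ.
Fractional drop under load = R_th/(R_th + R_L) = 3.313 / (3.313 + 350) = 0.009376.
So the output falls by 0.938 %.

0.938 %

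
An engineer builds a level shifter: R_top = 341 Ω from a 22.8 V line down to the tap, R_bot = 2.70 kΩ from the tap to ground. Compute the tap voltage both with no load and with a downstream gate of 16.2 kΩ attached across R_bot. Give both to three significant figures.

Open-circuit: V = 22.8 × 2700/(341 + 2700) = 20.2 V.
With the load, R_bot becomes R_bot‖R_L = 2314 Ω, so V = 22.8 × 2314/2655 = 19.9 V.

Unloaded: 20.2 V; loaded: 19.9 V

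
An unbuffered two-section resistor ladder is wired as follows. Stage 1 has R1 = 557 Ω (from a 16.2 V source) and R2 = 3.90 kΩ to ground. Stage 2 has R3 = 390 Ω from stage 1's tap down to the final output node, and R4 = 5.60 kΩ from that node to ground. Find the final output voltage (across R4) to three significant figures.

V_out ≈ 12.3 V

Stage 2 presents R3+R4 = 5990 Ω as a load on stage 1's tap.
Stage 1's lower leg becomes R2‖(R3+R4) = 2362 Ω, so V_mid = 16.2 × 2362/2919 = 13.11 V.
Stage 2 is itself unloaded: V_out = V_mid × R4/(R3+R4) = 13.11 × 5600/5990 = 12.3 V.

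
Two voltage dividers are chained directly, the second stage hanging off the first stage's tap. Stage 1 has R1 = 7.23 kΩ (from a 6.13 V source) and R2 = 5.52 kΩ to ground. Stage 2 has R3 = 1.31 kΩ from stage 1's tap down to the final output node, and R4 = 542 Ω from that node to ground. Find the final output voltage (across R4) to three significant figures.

V_out ≈ 0.289 V

Stage 2 presents R3+R4 = 1852 Ω as a load on stage 1's tap.
Stage 1's lower leg becomes R2‖(R3+R4) = 1387 Ω, so V_mid = 6.13 × 1387/8617 = 0.9865 V.
Stage 2 is itself unloaded: V_out = V_mid × R4/(R3+R4) = 0.9865 × 542/1852 = 0.289 V.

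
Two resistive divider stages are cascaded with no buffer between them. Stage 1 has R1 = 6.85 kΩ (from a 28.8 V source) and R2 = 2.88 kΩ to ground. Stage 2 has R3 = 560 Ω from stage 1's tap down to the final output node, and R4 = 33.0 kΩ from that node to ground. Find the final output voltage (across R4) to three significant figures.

Stage 2 presents R3+R4 = 33560 Ω as a load on stage 1's tap.
Stage 1's lower leg becomes R2‖(R3+R4) = 2652 Ω, so V_mid = 28.8 × 2652/9502 = 8.039 V.
Stage 2 is itself unloaded: V_out = V_mid × R4/(R3+R4) = 8.039 × 33000/33560 = 7.90 V.

V_out ≈ 7.90 V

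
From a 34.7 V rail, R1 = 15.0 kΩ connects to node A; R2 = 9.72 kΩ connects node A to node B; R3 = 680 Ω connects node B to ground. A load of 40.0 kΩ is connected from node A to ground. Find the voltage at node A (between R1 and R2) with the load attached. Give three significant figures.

V ≈ 12.3 V

Below node A the series string R2+R3 = 10400 Ω sits in parallel with the 40000 Ω load: 8254 Ω.
V_A = 34.7 × 8254/(15000 + 8254) = 12.3 V.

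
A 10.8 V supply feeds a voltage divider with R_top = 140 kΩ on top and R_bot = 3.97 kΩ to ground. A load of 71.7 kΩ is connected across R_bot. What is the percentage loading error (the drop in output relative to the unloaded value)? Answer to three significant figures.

5.11 %

The divider's output (Thévenin) resistance is R_top‖R_bot = 3.861 kΩ.
Fractional drop under load = R_th/(R_th + R_L) = 3.861 / (3.861 + 71.7) = 0.05109.
So the output falls by 5.11 %.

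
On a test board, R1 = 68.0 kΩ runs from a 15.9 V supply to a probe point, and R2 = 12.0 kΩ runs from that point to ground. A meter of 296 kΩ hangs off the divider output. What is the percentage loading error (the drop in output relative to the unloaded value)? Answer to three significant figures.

The divider's output (Thévenin) resistance is R1‖R2 = 10.20 kΩ.
Fractional drop under load = R_th/(R_th + R_L) = 10.20 / (10.20 + 296) = 0.03331.
So the output falls by 3.33 %.

3.33 %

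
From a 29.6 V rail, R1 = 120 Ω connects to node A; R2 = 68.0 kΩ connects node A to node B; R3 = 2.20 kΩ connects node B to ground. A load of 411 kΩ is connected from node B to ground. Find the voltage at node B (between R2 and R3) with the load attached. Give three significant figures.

V ≈ 0.921 V

At node B, R3 is in parallel with the load: R3‖R_L = 2188 Ω.
Below node A the resistance is R2 + (R3‖R_L) = 70190 Ω, so V_A = 29.6 × 70190/70310 = 29.55 V.
Then V_B = V_A × (R3‖R_L)/(R2 + R3‖R_L) = 29.55 × 2188/70190 = 0.921 V.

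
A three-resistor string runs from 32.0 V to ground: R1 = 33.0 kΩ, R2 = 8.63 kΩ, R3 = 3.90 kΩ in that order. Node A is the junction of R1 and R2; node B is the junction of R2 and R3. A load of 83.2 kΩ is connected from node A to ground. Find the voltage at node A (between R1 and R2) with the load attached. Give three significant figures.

Below node A the series string R2+R3 = 12.53 kΩ sits in parallel with the 83.2 kΩ load: 10.89 kΩ.
V_A = 32.0 × 10.89/(33.0 + 10.89) = 7.94 V.

V ≈ 7.94 V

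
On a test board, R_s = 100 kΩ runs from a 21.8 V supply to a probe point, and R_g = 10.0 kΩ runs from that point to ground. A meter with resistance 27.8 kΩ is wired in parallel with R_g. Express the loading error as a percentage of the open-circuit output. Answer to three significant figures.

Unloaded V = 21.8 × 10.0/110.0 = 1.982 V.
Loaded: R_g‖R_L = 7.354 kΩ, giving V = 21.8 × 7.354/107.4 = 1.493 V.
Drop = (1.982 − 1.493) / 1.982 = 24.6 %.

24.6 %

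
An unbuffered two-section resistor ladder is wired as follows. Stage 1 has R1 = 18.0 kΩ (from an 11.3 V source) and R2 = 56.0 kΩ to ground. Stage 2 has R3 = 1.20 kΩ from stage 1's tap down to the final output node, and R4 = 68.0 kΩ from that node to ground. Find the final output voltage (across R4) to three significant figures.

V_out ≈ 7.02 V

Stage 2 presents R3+R4 = 69.20 kΩ as a load on stage 1's tap.
Stage 1's lower leg becomes R2‖(R3+R4) = 30.95 kΩ, so V_mid = 11.3 × 30.95/48.95 = 7.145 V.
Stage 2 is itself unloaded: V_out = V_mid × R4/(R3+R4) = 7.145 × 68.0/69.20 = 7.02 V.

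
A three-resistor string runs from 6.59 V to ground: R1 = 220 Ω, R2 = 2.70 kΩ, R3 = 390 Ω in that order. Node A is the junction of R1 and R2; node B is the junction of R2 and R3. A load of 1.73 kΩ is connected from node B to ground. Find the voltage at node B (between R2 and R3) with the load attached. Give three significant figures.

At node B, R3 is in parallel with the load: R3‖R_L = 318.3 Ω.
Below node A the resistance is R2 + (R3‖R_L) = 3018 Ω, so V_A = 6.59 × 3018/3238 = 6.142 V.
Then V_B = V_A × (R3‖R_L)/(R2 + R3‖R_L) = 6.142 × 318.3/3018 = 0.648 V.

V ≈ 0.648 V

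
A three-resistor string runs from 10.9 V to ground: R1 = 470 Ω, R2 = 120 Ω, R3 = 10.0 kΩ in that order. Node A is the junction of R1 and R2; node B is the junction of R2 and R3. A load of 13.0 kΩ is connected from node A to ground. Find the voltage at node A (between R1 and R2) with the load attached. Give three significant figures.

V ≈ 10.1 V

Below node A the series string R2+R3 = 10120 Ω sits in parallel with the 13000 Ω load: 5690 Ω.
V_A = 10.9 × 5690/(470 + 5690) = 10.1 V.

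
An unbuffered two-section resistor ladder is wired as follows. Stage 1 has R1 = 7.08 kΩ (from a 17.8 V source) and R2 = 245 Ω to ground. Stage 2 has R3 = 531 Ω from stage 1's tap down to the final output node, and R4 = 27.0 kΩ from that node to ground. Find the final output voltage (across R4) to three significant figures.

Stage 2 presents R3+R4 = 27530 Ω as a load on stage 1's tap.
Stage 1's lower leg becomes R2‖(R3+R4) = 242.8 Ω, so V_mid = 17.8 × 242.8/7323 = 0.5903 V.
Stage 2 is itself unloaded: V_out = V_mid × R4/(R3+R4) = 0.5903 × 27000/27530 = 0.579 V.

V_out ≈ 0.579 V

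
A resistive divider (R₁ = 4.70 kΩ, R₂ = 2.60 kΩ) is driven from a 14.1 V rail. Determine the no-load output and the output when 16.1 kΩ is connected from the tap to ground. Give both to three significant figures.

Unloaded: 5.02 V; loaded: 4.55 V

Open-circuit: V = 14.1 × 2.60/(4.70 + 2.60) = 5.02 V.
With the load, R₂ becomes R₂‖R_L = 2.239 kΩ, so V = 14.1 × 2.239/6.939 = 4.55 V.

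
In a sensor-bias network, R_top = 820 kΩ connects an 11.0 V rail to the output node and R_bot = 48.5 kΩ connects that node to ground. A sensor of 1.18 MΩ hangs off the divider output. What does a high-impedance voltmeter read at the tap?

V_out ≈ 0.591 V

The load sits in parallel with R_bot: R_bot‖R_L = (48.5 × 1180) / (48.5 + 1180) = 46.59 kΩ.
V_out = 11.0 × 46.59 / (820 + 46.59) = 11.0 × 46.59/866.6 = 0.591 V.
(Unloaded it would have been 0.614 V.)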